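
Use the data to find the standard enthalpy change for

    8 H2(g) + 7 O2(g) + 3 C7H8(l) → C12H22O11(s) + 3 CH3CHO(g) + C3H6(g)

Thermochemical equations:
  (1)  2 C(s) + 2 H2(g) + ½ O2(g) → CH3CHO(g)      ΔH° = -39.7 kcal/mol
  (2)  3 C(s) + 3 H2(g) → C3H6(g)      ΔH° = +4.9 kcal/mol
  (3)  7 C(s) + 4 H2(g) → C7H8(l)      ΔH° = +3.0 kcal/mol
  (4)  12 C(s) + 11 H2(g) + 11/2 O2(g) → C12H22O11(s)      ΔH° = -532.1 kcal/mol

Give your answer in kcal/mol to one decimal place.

ΔH° = -655.3 kcal/mol

(1) × 3: (3)·(-39.7) = -119.1 kcal/mol
(2) as written: +4.9 kcal/mol
(3) reversed and × 3: (-3)·(+3.0) = -9.0 kcal/mol
(4) as written: -532.1 kcal/mol
Since enthalpy is a state function, ΔH° = (3)·(-39.7) + (1)·(+4.9) + (-3)·(+3.0) + (1)·(-532.1) = -655.3 kcal/mol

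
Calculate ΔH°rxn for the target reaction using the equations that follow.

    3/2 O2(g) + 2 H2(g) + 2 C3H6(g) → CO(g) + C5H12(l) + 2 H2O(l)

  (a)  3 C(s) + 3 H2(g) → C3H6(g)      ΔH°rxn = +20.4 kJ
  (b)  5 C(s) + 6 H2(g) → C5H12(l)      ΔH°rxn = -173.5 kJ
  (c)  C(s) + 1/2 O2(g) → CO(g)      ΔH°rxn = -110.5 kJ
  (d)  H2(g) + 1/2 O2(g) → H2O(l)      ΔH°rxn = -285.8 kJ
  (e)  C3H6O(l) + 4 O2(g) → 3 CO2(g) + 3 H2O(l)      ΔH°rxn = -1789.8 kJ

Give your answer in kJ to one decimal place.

(a) reversed and × 2 (C3H6(g) must end up as a reactant; ×2 to match 2 C3H6(g) in the target): (-2)·(+20.4) = -40.8 kJ
(b) as written (C5H12(l) already on the product side): -173.5 kJ
(c) as written (CO(g) already on the product side): -110.5 kJ
(d) × 2: (2)·(-285.8) = -571.6 kJ
(e): not needed (CO2(g) appears nowhere else).
ΔH°rxn = (-2)·(+20.4) + (1)·(-173.5) + (1)·(-110.5) + (2)·(-285.8) = -896.4 kJ

ΔH°rxn = -896.4 kJ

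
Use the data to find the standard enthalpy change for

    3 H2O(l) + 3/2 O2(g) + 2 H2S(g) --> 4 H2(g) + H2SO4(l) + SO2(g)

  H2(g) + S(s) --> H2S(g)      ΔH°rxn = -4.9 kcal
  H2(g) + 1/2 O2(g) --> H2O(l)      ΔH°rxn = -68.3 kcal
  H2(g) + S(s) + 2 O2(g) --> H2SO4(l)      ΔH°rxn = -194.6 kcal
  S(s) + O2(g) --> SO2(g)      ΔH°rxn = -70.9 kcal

ΔH°rxn = -50.8 kcal

equation 1 reversed and × 2 (reverse to put H2S(g) on the reactant side; ×2 to match 2 H2S(g) in the target): (-2)·(-4.9) = +9.8 kcal
equation 2 reversed and × 3 (H2O(l) must end up as a reactant; scale by 3 for the 3 H2O(l)): (-3)·(-68.3) = +204.9 kcal
equation 3 as written (H2SO4(l) already on the product side): -194.6 kcal
equation 4 as written (SO2(g) already on the product side): -70.9 kcal
By Hess's law, ΔH°rxn = (-2)·(-4.9) + (-3)·(-68.3) + (1)·(-194.6) + (1)·(-70.9) = -50.8 kcal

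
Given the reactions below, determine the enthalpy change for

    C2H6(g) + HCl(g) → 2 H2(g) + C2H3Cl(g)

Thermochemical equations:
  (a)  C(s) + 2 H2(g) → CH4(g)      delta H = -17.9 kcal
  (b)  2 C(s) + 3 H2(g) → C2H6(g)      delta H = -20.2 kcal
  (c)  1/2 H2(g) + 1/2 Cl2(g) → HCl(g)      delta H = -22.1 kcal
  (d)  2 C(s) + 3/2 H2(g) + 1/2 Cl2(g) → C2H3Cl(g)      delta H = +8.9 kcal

delta H = 51.2 kcal

(a): not needed.
(b) reversed: +20.2 kcal
(c) reversed: +22.1 kcal
(d) as written: +8.9 kcal
delta H = (+20.2) + (+22.1) + (+8.9) = 51.2 kcal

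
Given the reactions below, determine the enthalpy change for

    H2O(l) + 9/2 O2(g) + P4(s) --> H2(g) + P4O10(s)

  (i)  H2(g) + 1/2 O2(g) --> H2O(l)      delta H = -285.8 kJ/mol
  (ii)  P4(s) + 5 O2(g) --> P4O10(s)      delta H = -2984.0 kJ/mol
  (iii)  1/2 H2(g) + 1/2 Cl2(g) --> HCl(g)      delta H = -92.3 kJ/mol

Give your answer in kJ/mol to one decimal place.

delta H = -2698.2 kJ/mol

(i) reversed (reverse to put H2O(l) on the reactant side): +285.8 kJ/mol
(ii) as written (P4O10(s) already on the product side): -2984.0 kJ/mol
(iii): not needed (HCl(g) appears nowhere else).
delta H = (+285.8) + (-2984.0) = -2698.2 kJ/mol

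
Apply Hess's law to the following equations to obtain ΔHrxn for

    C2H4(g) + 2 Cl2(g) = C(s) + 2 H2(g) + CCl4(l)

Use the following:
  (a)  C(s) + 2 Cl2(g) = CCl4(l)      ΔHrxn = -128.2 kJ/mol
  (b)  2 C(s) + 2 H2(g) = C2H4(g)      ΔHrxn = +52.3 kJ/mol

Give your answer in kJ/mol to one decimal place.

(a) as written (CCl4(l) already on the product side): -128.2 kJ/mol
(b) reversed (reverse to put C2H4(g) on the reactant side): -52.3 kJ/mol
By Hess's law, ΔHrxn = (-128.2) + (-52.3) = -180.5 kJ/mol

ΔHrxn = -180.5 kJ/mol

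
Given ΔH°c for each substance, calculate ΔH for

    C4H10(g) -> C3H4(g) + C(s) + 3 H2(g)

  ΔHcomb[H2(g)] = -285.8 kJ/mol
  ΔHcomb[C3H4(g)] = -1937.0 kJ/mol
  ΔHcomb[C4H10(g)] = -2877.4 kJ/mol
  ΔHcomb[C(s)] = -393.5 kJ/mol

ΔH = 310.5 kJ/mol

With combustion enthalpies, reactants minus products:
= [1·(-2877.4)] − [1·(-1937.0) + 1·(-393.5) + 3·(-285.8)]
= 310.5 kJ/mol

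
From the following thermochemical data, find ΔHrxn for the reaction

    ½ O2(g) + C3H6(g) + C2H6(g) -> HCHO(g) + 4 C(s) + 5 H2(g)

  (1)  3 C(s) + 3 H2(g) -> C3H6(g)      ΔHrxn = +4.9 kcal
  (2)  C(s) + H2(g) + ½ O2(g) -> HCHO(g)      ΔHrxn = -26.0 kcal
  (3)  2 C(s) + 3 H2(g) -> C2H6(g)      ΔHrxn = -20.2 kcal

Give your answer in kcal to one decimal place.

ΔHrxn = -10.7 kcal

(1) reversed: -4.9 kcal
(2) as written: -26.0 kcal
(3) reversed: +20.2 kcal
ΔHrxn = (-4.9) + (-26.0) + (+20.2) = -10.7 kcal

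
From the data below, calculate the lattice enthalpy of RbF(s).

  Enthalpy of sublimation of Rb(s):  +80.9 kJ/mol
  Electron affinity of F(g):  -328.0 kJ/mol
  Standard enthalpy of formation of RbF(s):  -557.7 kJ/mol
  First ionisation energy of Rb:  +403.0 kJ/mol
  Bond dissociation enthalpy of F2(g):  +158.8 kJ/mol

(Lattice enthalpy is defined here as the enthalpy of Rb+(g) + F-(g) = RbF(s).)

ΔHf° = 1·ΔHsub + 1·(ΣIE) + 1/2·D(F2) + 1·EA + U
-557.7 = 1·(+80.9) + 1·(+403.0) + 1/2·(+158.8) + 1·(-328.0) + U
U = -557.7 − (+235.3) = -793.0 kJ/mol

U = -793.0 kJ/mol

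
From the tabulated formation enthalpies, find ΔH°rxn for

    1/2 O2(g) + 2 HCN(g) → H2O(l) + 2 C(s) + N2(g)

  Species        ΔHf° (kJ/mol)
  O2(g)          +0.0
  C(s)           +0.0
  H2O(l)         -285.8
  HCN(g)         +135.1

Products: 1·(-285.8) + 2·(+0.0) + 1·(+0.0) = -285.8
Reactants: 1/2·(+0.0) + 2·(+135.1) = +270.2
ΔH°rxn = (-285.8) − (+270.2) = -556.0 kJ/mol

ΔH°rxn = -556.0 kJ/mol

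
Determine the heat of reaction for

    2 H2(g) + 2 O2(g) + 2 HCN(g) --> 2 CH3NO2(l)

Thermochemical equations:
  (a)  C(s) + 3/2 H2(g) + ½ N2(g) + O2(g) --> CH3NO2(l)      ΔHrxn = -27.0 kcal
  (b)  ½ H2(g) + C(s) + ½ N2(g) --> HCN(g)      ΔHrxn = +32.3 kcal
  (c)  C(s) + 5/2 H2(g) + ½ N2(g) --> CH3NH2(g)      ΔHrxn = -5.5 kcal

ΔHrxn = -118.6 kcal

(a) × 2: (2)·(-27.0) = -54.0 kcal
(b) reversed and × 2: (-2)·(+32.3) = -64.6 kcal
(c): not needed.
ΔHrxn = (2)·(-27.0) + (-2)·(+32.3) = -118.6 kcal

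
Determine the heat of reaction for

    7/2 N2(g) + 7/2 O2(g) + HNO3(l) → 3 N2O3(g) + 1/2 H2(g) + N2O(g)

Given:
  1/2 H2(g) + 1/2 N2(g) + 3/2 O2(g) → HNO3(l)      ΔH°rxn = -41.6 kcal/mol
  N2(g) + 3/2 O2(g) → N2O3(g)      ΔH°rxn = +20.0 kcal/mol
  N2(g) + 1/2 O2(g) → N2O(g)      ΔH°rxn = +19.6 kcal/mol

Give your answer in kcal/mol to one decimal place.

ΔH°rxn = 121.2 kcal/mol

equation 1 reversed: +41.6 kcal/mol
equation 2 × 3: (3)·(+20.0) = +60.0 kcal/mol
equation 3 as written: +19.6 kcal/mol
Summing the manipulated equations, ΔH°rxn = (+41.6) + (+60.0) + (+19.6) = 121.2 kcal/mol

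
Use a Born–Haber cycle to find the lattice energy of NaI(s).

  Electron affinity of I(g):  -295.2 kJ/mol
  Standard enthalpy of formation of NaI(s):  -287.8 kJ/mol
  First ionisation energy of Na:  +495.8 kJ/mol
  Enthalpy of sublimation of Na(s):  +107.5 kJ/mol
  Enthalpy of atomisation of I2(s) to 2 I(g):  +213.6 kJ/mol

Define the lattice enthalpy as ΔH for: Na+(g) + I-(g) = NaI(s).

U = -702.7 kJ/mol

ΔHf° = 1·ΔHsub + 1·(ΣIE) + 1/2·D(I2) + 1·EA + U
-287.8 = 1·(+107.5) + 1·(+495.8) + 1/2·(+213.6) + 1·(-295.2) + U
U = -287.8 − (+414.9) = -702.7 kJ/mol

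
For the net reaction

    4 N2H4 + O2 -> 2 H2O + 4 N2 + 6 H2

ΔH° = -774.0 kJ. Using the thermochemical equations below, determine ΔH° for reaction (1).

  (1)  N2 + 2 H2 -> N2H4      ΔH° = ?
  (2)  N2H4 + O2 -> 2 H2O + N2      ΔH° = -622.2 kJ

ΔH° = 50.6 kJ

(1) reversed and × 3 (H2 must end up as a product; ×3 to match 6 H2 in the target): contributes −3·x
(2) as written (H2O already on the product side): -622.2 kJ
-774.0 = (-622.2) − 3·x
x = (-774.0 − (-622.2)) / (-3) = 50.6 kJ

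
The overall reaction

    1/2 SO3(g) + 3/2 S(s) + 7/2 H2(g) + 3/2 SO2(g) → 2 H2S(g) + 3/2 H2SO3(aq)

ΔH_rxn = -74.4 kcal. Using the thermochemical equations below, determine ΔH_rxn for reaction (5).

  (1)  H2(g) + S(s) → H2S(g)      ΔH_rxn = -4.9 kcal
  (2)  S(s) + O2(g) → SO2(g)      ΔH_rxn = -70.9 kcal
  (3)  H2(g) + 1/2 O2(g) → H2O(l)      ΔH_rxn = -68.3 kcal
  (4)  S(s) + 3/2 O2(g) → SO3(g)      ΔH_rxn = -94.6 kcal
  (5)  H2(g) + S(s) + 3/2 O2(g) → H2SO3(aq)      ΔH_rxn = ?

(1) × 2 (scale by 2 for the 2 H2S(g)): (2)·(-4.9) = -9.8 kcal
(2) reversed and × 3/2 (reverse to put SO2(g) on the reactant side; ×3/2 to match 3/2 SO2(g) in the target): (-3/2)·(-70.9) = +106.35 kcal
(3): not needed (H2O(l) appears nowhere else).
(4) reversed and × 1/2 (SO3(g) must end up as a reactant; scale by 1/2 for the 1/2 SO3(g)): (-1/2)·(-94.6) = +47.3 kcal
(5) × 3/2 (scale by 3/2 for the 3/2 H2SO3(aq)): contributes 3/2·x
-74.4 = (-9.8) + (+106.35) + (+47.3) + 3/2·x
x = (-74.4 − (+143.85)) / (3/2) = -145.5 kcal

ΔH_rxn = -145.5 kcal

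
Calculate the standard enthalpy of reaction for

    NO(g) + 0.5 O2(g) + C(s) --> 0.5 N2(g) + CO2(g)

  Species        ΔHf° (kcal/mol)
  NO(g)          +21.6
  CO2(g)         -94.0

ΔH°rxn = Σ nΔHf°(products) − Σ nΔHf°(reactants).
Products: 1/2·(+0.0) + 1·(-94.0) = -94.0
Reactants: 1·(+21.6) + 1/2·(+0.0) + 1·(+0.0) = +21.6
ΔHrxn = (-94.0) − (+21.6) = -115.6 kcal/mol

ΔHrxn = -115.6 kcal/mol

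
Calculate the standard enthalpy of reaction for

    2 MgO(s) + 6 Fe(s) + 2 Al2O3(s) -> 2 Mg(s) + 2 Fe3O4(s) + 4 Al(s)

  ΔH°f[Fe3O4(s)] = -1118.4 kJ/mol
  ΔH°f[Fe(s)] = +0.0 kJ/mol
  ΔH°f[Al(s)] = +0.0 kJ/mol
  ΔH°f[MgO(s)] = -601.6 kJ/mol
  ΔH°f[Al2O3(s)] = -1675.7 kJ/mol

ΔH° = 2317.8 kJ/mol

Products: 2·(+0.0) + 2·(-1118.4) + 4·(+0.0) = -2236.8
Reactants: 2·(-601.6) + 6·(+0.0) + 2·(-1675.7) = -4554.6
ΔH° = (-2236.8) − (-4554.6) = 2317.8 kJ/mol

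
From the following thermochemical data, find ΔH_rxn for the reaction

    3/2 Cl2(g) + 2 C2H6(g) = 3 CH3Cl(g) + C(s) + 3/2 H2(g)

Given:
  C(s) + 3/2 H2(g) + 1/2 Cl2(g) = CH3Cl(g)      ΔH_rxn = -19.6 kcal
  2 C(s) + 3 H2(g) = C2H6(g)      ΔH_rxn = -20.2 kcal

equation 1 × 3 (×3 to match 3 CH3Cl(g) in the target): (3)·(-19.6) = -58.8 kcal
equation 2 reversed and × 2 (C2H6(g) must end up as a reactant; scale by 2 for the 2 C2H6(g)): (-2)·(-20.2) = +40.4 kcal
ΔH_rxn = (-58.8) + (+40.4) = -18.4 kcal

ΔH_rxn = -18.4 kcal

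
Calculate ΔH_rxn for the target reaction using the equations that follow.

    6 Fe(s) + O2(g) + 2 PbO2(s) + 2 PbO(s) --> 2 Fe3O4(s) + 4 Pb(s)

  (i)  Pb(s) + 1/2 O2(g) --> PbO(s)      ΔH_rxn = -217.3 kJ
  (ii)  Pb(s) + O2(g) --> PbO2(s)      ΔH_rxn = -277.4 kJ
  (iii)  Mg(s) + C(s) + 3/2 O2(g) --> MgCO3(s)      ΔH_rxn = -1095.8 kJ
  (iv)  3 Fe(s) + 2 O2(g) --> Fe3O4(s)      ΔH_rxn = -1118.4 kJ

ΔH_rxn = -1247.4 kJ

(i) reversed and × 2 (reverse to put PbO(s) on the reactant side; ×2 to match 2 PbO(s) in the target): (-2)·(-217.3) = +434.6 kJ
(ii) reversed and × 2 (reverse to put PbO2(s) on the reactant side; ×2 to match 2 PbO2(s) in the target): (-2)·(-277.4) = +554.8 kJ
(iii): not needed (MgCO3(s) appears nowhere else).
(iv) × 2 (×2 to match 2 Fe3O4(s) in the target): (2)·(-1118.4) = -2236.8 kJ
ΔH_rxn = (+434.6) + (+554.8) + (-2236.8) = -1247.4 kJ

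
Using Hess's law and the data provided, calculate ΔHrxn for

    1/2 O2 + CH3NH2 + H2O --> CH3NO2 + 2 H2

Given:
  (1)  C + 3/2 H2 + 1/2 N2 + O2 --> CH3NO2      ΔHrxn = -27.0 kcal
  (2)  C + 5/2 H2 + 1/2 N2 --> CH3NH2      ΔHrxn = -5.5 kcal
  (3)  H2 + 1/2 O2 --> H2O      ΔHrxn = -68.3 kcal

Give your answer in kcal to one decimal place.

ΔHrxn = 46.8 kcal

(1) as written (CH3NO2 already on the product side): -27.0 kcal
(2) reversed (CH3NH2 must end up as a reactant): +5.5 kcal
(3) reversed (H2O must end up as a reactant): +68.3 kcal
Since enthalpy is a state function, ΔHrxn = (-27.0) + (+5.5) + (+68.3) = 46.8 kcal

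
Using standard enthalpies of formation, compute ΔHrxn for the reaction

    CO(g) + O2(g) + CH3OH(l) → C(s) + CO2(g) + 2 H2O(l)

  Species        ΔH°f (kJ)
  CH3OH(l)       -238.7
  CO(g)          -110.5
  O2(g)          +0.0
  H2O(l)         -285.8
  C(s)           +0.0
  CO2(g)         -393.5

Products: 1·(+0.0) + 1·(-393.5) + 2·(-285.8) = -965.1
Reactants: 1·(-110.5) + 1·(+0.0) + 1·(-238.7) = -349.2
ΔHrxn = (-965.1) − (-349.2) = -615.9 kJ

ΔHrxn = -615.9 kJ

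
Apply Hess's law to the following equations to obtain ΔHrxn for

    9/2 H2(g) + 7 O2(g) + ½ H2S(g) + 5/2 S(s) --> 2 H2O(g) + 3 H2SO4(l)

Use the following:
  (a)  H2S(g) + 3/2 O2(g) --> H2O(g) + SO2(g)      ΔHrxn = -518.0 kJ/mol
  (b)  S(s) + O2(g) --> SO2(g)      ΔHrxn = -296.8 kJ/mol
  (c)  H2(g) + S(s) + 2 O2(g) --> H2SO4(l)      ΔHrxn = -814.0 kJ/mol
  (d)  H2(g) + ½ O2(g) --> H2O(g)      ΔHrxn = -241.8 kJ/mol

(a) × 1/2: (1/2)·(-518.0) = -259.0 kJ/mol
(b) reversed and × 1/2: (-1/2)·(-296.8) = +148.4 kJ/mol
(c) × 3: (3)·(-814.0) = -2442.0 kJ/mol
(d) × 3/2: (3/2)·(-241.8) = -362.7 kJ/mol
By Hess's law, ΔHrxn = (1/2)·(-518.0) + (-1/2)·(-296.8) + (3)·(-814.0) + (3/2)·(-241.8) = -2915.3 kJ/mol

ΔHrxn = -2915.3 kJ/mol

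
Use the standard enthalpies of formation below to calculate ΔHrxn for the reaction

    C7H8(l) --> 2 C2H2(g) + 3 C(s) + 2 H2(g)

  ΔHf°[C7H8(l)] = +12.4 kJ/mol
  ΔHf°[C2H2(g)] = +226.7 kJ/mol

Products: 2·(+226.7) + 3·(+0.0) + 2·(+0.0) = +453.4
Reactants: 1·(+12.4) = +12.4
ΔHrxn = (+453.4) − (+12.4) = 441.0 kJ/mol

ΔHrxn = 441.0 kJ/mol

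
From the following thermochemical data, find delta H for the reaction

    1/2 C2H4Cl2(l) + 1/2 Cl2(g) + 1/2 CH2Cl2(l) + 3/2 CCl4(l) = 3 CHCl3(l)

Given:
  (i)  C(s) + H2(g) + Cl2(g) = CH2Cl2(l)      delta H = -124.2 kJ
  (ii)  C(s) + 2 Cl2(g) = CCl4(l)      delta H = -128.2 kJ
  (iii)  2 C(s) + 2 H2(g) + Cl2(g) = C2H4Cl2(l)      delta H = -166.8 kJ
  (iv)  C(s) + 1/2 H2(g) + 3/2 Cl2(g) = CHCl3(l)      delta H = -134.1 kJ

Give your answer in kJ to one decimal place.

delta H = -64.5 kJ

(i) reversed and × 1/2 (CH2Cl2(l) must end up as a reactant; scale by 1/2 for the 1/2 CH2Cl2(l)): (-1/2)·(-124.2) = +62.1 kJ
(ii) reversed and × 3/2 (reverse to put CCl4(l) on the reactant side; scale by 3/2 for the 3/2 CCl4(l)): (-3/2)·(-128.2) = +192.3 kJ
(iii) reversed and × 1/2 (C2H4Cl2(l) must end up as a reactant; scale by 1/2 for the 1/2 C2H4Cl2(l)): (-1/2)·(-166.8) = +83.4 kJ
(iv) × 3 (scale by 3 for the 3 CHCl3(l)): (3)·(-134.1) = -402.3 kJ
Summing the manipulated equations, delta H = (-1/2)·(-124.2) + (-3/2)·(-128.2) + (-1/2)·(-166.8) + (3)·(-134.1) = -64.5 kJ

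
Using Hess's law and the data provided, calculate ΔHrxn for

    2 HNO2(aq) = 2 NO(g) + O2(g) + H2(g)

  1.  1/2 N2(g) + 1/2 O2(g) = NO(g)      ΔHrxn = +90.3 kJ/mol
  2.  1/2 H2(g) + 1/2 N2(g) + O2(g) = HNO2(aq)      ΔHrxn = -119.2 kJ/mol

eq. 1 × 2 (scale by 2 for the 2 NO(g)): (2)·(+90.3) = +180.6 kJ/mol
eq. 2 reversed and × 2 (reverse to put HNO2(aq) on the reactant side; scale by 2 for the 2 HNO2(aq)): (-2)·(-119.2) = +238.4 kJ/mol
ΔHrxn = (+180.6) + (+238.4) = 419.0 kJ/mol

ΔHrxn = 419.0 kJ/mol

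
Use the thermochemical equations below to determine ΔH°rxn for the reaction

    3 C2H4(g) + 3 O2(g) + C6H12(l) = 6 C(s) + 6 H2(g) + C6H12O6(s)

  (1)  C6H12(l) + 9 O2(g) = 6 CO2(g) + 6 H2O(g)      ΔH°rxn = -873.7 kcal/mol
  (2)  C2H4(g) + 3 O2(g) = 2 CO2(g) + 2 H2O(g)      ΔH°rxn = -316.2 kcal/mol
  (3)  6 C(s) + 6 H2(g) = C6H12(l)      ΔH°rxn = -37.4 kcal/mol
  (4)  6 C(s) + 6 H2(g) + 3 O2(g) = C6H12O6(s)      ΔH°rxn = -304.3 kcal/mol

(1) reversed: +873.7 kcal/mol
(2) × 3: (3)·(-316.2) = -948.6 kcal/mol
(3) reversed and × 2: (-2)·(-37.4) = +74.8 kcal/mol
(4) as written: -304.3 kcal/mol
ΔH°rxn = (+873.7) + (-948.6) + (+74.8) + (-304.3) = -304.4 kcal/mol

ΔH°rxn = -304.4 kcal/mol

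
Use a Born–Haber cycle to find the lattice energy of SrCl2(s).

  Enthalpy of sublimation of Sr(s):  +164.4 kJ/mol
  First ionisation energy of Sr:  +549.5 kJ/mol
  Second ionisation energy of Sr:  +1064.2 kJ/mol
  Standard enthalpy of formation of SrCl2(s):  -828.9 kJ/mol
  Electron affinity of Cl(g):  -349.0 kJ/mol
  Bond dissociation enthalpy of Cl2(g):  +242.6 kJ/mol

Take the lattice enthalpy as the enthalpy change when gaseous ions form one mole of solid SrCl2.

ΔHf° = 1·ΔHsub + 1·(ΣIE) + 1·D(Cl2) + 2·EA + U
-828.9 = 1·(+164.4) + 1·(+1613.7) + 1·(+242.6) + 2·(-349.0) + U
U = -828.9 − (+1322.7) = -2151.6 kJ/mol

U = -2151.6 kJ/mol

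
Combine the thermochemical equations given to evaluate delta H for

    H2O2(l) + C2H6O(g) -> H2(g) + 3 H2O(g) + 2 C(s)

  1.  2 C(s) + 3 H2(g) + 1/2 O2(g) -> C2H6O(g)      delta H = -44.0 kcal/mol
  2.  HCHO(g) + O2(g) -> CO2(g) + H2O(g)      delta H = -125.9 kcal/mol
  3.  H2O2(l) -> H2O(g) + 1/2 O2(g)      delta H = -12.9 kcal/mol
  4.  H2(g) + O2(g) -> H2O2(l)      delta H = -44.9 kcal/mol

eq. 1 reversed: +44.0 kcal/mol
eq. 2: not needed.
eq. 3 × 3: (3)·(-12.9) = -38.7 kcal/mol
eq. 4 × 2: (2)·(-44.9) = -89.8 kcal/mol
By Hess's law, delta H = (-1)·(-44.0) + (3)·(-12.9) + (2)·(-44.9) = -84.5 kcal/mol

delta H = -84.5 kcal/mol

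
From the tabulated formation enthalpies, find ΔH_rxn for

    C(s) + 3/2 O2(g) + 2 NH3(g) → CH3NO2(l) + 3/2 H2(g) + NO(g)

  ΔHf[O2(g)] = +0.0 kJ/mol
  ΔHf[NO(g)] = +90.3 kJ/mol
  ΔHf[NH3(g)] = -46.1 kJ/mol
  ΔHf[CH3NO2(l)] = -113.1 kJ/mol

Products: 1·(-113.1) + 3/2·(+0.0) + 1·(+90.3) = -22.8
Reactants: 1·(+0.0) + 3/2·(+0.0) + 2·(-46.1) = -92.2
ΔH_rxn = (-22.8) − (-92.2) = 69.4 kJ/mol

ΔH_rxn = 69.4 kJ/mol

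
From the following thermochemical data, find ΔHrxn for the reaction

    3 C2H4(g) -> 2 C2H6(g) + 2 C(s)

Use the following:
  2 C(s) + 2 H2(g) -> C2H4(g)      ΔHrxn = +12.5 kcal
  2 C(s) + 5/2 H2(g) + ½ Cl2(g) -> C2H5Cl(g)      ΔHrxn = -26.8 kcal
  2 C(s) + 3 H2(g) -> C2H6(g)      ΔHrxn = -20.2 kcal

ΔHrxn = -77.9 kcal

equation 1 reversed and × 3: (-3)·(+12.5) = -37.5 kcal
equation 2: not needed.
equation 3 × 2: (2)·(-20.2) = -40.4 kcal
ΔHrxn = (-37.5) + (-40.4) = -77.9 kcal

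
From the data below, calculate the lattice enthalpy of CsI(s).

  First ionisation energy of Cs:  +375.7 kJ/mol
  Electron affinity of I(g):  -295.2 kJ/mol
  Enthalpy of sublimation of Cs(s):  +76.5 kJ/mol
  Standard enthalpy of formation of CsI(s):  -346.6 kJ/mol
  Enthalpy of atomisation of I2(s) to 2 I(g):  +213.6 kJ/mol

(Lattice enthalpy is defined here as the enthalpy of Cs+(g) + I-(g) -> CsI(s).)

ΔHf° = 1·ΔHsub + 1·(ΣIE) + 1/2·D(I2) + 1·EA + U
-346.6 = 1·(+76.5) + 1·(+375.7) + 1/2·(+213.6) + 1·(-295.2) + U
U = -346.6 − (+263.8) = -610.4 kJ/mol

U = -610.4 kJ/mol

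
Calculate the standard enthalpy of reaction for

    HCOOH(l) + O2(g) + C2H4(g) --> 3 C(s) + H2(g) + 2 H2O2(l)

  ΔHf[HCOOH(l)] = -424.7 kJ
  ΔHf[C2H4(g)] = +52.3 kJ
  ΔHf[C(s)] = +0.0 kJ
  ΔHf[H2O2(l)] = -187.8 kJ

Products: 3·(+0.0) + 1·(+0.0) + 2·(-187.8) = -375.6
Reactants: 1·(-424.7) + 1·(+0.0) + 1·(+52.3) = -372.4
ΔH° = (-375.6) − (-372.4) = -3.2 kJ

ΔH° = -3.2 kJ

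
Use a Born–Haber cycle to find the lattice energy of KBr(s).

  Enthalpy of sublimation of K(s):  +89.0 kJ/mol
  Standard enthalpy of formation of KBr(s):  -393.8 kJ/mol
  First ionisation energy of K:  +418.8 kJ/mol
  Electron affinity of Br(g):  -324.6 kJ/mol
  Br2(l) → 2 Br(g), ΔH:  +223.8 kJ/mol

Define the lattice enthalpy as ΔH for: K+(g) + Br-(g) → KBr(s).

U = -688.9 kJ/mol

ΔHf° = 1·ΔHsub + 1·(ΣIE) + 1/2·D(Br2) + 1·EA + U
-393.8 = 1·(+89.0) + 1·(+418.8) + 1/2·(+223.8) + 1·(-324.6) + U
U = -393.8 − (+295.1) = -688.9 kJ/mol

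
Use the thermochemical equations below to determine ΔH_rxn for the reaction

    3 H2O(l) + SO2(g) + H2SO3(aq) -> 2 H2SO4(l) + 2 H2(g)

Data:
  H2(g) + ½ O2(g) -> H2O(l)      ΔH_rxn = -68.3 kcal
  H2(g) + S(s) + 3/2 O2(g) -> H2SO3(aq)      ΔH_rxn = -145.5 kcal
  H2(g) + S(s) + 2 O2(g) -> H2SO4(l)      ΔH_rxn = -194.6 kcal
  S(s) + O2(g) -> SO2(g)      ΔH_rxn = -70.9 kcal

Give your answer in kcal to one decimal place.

ΔH_rxn = 32.1 kcal

equation 1 reversed and × 3 (H2O(l) must end up as a reactant; ×3 to match 3 H2O(l) in the target): (-3)·(-68.3) = +204.9 kcal
equation 2 reversed (H2SO3(aq) must end up as a reactant): +145.5 kcal
equation 3 × 2 (×2 to match 2 H2SO4(l) in the target): (2)·(-194.6) = -389.2 kcal
equation 4 reversed (SO2(g) must end up as a reactant): +70.9 kcal
ΔH_rxn = (+204.9) + (+145.5) + (-389.2) + (+70.9) = 32.1 kcal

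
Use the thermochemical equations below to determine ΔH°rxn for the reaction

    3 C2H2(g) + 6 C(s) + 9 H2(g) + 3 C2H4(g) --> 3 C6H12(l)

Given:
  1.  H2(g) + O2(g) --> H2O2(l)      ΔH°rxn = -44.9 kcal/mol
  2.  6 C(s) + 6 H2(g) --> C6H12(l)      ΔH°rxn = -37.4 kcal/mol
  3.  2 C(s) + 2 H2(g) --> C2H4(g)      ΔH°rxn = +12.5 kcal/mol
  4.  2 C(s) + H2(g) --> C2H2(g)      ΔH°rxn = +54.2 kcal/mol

eq. 1: not needed (H2O2(l) appears nowhere else).
eq. 2 × 3 (scale by 3 for the 3 C6H12(l)): (3)·(-37.4) = -112.2 kcal/mol
eq. 3 reversed and × 3 (reverse to put C2H4(g) on the reactant side; scale by 3 for the 3 C2H4(g)): (-3)·(+12.5) = -37.5 kcal/mol
eq. 4 reversed and × 3 (reverse to put C2H2(g) on the reactant side; ×3 to match 3 C2H2(g) in the target): (-3)·(+54.2) = -162.6 kcal/mol
ΔH°rxn = (3)·(-37.4) + (-3)·(+12.5) + (-3)·(+54.2) = -312.3 kcal/mol

ΔH°rxn = -312.3 kcal/mol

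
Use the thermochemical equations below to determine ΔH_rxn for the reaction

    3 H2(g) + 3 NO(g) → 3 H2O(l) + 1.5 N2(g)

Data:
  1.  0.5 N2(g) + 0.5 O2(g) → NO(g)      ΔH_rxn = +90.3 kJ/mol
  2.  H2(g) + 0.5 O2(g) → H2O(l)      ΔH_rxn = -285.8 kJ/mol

eq. 1 reversed and × 3 (NO(g) must end up as a reactant; scale by 3 for the 3 NO(g)): (-3)·(+90.3) = -270.9 kJ/mol
eq. 2 × 3 (scale by 3 for the 3 H2O(l)): (3)·(-285.8) = -857.4 kJ/mol
Summing the manipulated equations, ΔH_rxn = (-3)·(+90.3) + (3)·(-285.8) = -1128.3 kJ/mol

ΔH_rxn = -1128.3 kJ/mol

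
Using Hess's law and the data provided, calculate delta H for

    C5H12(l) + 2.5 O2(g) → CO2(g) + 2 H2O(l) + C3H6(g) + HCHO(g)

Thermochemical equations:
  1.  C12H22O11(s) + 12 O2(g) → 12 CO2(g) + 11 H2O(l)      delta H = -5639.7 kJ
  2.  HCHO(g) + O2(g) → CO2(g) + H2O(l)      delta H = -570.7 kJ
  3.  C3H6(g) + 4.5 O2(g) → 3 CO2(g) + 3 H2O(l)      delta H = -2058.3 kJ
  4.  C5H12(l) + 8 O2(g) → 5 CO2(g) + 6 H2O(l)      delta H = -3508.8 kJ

delta H = -879.8 kJ

eq. 1: not needed.
eq. 2 reversed: +570.7 kJ
eq. 3 reversed: +2058.3 kJ
eq. 4 as written: -3508.8 kJ
delta H = (+570.7) + (+2058.3) + (-3508.8) = -879.8 kJ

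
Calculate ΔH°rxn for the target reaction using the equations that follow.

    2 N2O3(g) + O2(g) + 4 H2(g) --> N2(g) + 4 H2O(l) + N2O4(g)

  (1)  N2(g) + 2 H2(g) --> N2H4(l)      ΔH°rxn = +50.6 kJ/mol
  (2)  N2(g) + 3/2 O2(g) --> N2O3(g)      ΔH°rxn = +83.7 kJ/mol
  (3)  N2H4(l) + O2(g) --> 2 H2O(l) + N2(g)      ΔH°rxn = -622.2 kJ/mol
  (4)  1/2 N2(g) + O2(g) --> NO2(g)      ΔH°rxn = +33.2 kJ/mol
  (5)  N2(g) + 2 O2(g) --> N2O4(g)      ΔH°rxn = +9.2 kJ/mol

(1) × 2 (scale by 2 for the 4 H2(g)): (2)·(+50.6) = +101.2 kJ/mol
(2) reversed and × 2 (N2O3(g) must end up as a reactant; scale by 2 for the 2 N2O3(g)): (-2)·(+83.7) = -167.4 kJ/mol
(3) × 2 (×2 to match 4 H2O(l) in the target): (2)·(-622.2) = -1244.4 kJ/mol
(4): not needed (NO2(g) appears nowhere else).
(5) as written (N2O4(g) already on the product side): +9.2 kJ/mol
Combining the equations, ΔH°rxn = (2)·(+50.6) + (-2)·(+83.7) + (2)·(-622.2) + (1)·(+9.2) = -1301.4 kJ/mol

ΔH°rxn = -1301.4 kJ/mol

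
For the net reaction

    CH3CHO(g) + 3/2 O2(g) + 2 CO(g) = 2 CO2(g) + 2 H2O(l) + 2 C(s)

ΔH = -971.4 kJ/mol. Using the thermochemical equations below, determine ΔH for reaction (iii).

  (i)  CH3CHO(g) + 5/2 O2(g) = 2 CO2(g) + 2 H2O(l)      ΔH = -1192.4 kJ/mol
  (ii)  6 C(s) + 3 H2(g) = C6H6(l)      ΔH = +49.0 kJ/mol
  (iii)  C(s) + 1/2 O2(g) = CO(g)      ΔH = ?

(i) as written (CH3CHO(g) already on the reactant side): -1192.4 kJ/mol
(ii): not needed (H2(g) appears nowhere else).
(iii) reversed and × 2 (CO(g) must end up as a reactant; scale by 2 for the 2 CO(g)): contributes −2·x
-971.4 = (-1192.4) − 2·x
x = (-971.4 − (-1192.4)) / (-2) = -110.5 kJ/mol

ΔH = -110.5 kJ/mol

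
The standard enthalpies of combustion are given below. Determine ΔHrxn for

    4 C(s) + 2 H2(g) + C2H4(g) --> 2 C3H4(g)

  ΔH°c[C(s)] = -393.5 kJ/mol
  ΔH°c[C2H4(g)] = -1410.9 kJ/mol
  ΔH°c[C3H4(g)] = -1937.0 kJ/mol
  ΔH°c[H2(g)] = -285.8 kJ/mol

With combustion enthalpies, reactants minus products:
= [4·(-393.5) + 2·(-285.8) + 1·(-1410.9)] − [2·(-1937.0)]
= 317.5 kJ/mol

ΔHrxn = 317.5 kJ/mol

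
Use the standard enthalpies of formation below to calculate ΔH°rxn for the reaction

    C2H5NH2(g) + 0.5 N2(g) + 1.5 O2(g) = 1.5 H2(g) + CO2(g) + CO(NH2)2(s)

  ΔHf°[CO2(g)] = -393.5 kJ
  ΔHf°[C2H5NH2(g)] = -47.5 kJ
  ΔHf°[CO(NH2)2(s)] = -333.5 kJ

ΔH°rxn = -679.5 kJ

Products: 3/2·(+0.0) + 1·(-393.5) + 1·(-333.5) = -727.0
Reactants: 1·(-47.5) + 1/2·(+0.0) + 3/2·(+0.0) = -47.5
ΔH°rxn = (-727.0) − (-47.5) = -679.5 kJ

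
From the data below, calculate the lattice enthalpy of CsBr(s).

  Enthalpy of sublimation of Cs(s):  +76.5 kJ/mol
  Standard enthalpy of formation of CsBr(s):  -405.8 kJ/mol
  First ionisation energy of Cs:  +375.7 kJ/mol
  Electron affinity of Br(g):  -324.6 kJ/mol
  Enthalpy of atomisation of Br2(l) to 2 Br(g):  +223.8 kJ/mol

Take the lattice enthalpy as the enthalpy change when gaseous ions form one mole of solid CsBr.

ΔHf° = 1·ΔHsub + 1·(ΣIE) + 1/2·D(Br2) + 1·EA + U
-405.8 = 1·(+76.5) + 1·(+375.7) + 1/2·(+223.8) + 1·(-324.6) + U
U = -405.8 − (+239.5) = -645.3 kJ/mol

U = -645.3 kJ/mol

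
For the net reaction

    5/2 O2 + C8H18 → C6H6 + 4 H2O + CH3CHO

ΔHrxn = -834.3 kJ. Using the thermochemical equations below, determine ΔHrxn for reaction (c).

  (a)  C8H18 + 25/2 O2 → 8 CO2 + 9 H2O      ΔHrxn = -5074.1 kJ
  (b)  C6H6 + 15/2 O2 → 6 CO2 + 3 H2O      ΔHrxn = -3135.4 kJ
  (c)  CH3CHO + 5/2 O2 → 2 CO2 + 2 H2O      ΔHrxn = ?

ΔHrxn = -1104.4 kJ

(a) as written (C8H18 already on the reactant side): -5074.1 kJ
(b) reversed (reverse to put C6H6 on the product side): +3135.4 kJ
(c) reversed (CH3CHO must end up as a product): contributes −x
-834.3 = (-5074.1) + (+3135.4) − x
x = (-834.3 − (-1938.7)) / (-1) = -1104.4 kJ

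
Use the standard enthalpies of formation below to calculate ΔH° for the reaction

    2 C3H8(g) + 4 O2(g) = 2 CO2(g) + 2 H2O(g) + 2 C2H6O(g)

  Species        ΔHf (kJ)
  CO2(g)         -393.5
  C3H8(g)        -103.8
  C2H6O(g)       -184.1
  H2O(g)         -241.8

Products: 2·(-393.5) + 2·(-241.8) + 2·(-184.1) = -1638.8
Reactants: 2·(-103.8) + 4·(+0.0) = -207.6
ΔH° = (-1638.8) − (-207.6) = -1431.2 kJ

ΔH° = -1431.2 kJ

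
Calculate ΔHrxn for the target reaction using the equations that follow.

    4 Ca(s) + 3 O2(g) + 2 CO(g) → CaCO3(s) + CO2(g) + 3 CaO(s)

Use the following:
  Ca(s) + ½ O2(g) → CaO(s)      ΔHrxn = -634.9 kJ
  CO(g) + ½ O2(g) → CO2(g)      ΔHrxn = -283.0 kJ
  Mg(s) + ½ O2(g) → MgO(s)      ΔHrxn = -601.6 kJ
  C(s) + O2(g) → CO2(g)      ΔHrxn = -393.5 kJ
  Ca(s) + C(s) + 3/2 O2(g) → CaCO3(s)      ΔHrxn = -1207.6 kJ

ΔHrxn = -3284.8 kJ

equation 1 × 3 (scale by 3 for the 3 CaO(s)): (3)·(-634.9) = -1904.7 kJ
equation 2 × 2 (×2 to match 2 CO(g) in the target): (2)·(-283.0) = -566.0 kJ
equation 3: not needed (MgO(s) appears nowhere else).
equation 4 reversed: +393.5 kJ
equation 5 as written (CaCO3(s) already on the product side): -1207.6 kJ
Combining the equations, ΔHrxn = (3)·(-634.9) + (2)·(-283.0) + (-1)·(-393.5) + (1)·(-1207.6) = -3284.8 kJ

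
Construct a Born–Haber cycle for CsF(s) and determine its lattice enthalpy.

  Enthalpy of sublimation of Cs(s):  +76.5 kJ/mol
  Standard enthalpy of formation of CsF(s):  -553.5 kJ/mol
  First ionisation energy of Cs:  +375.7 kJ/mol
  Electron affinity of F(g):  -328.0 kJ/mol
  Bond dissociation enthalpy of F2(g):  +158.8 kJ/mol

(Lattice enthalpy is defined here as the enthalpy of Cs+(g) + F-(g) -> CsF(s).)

ΔHf° = 1·ΔHsub + 1·(ΣIE) + 1/2·D(F2) + 1·EA + U
-553.5 = 1·(+76.5) + 1·(+375.7) + 1/2·(+158.8) + 1·(-328.0) + U
U = -553.5 − (+203.6) = -757.1 kJ/mol

U = -757.1 kJ/mol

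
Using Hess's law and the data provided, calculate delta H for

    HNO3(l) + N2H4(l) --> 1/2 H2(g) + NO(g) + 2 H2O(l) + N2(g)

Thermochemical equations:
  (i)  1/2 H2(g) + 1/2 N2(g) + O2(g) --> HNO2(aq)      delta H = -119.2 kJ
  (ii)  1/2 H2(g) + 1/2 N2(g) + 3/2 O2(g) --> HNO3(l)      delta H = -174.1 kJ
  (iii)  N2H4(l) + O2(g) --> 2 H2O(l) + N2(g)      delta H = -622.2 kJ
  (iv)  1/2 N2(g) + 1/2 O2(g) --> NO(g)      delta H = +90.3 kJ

delta H = -357.8 kJ

(i): not needed.
(ii) reversed: +174.1 kJ
(iii) as written: -622.2 kJ
(iv) as written: +90.3 kJ
Summing the manipulated equations, delta H = (+174.1) + (-622.2) + (+90.3) = -357.8 kJ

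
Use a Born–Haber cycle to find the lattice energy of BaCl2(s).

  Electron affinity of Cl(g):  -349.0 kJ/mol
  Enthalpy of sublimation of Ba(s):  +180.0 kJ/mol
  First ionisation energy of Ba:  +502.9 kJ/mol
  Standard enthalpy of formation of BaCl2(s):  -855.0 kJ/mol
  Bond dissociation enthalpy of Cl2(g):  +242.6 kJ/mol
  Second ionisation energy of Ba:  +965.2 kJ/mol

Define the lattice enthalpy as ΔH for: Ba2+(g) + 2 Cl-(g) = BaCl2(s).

ΔHf° = 1·ΔHsub + 1·(ΣIE) + 1·D(Cl2) + 2·EA + U
-855.0 = 1·(+180.0) + 1·(+1468.1) + 1·(+242.6) + 2·(-349.0) + U
U = -855.0 − (+1192.7) = -2047.7 kJ/mol

U = -2047.7 kJ/mol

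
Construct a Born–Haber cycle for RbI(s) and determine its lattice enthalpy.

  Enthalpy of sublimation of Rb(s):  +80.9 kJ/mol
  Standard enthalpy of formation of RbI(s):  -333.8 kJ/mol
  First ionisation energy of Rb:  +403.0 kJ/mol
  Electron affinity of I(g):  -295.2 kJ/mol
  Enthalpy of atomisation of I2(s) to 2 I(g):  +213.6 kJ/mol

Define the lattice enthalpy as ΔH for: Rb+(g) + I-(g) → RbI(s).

ΔHf° = 1·ΔHsub + 1·(ΣIE) + 1/2·D(I2) + 1·EA + U
-333.8 = 1·(+80.9) + 1·(+403.0) + 1/2·(+213.6) + 1·(-295.2) + U
U = -333.8 − (+295.5) = -629.3 kJ/mol

U = -629.3 kJ/mol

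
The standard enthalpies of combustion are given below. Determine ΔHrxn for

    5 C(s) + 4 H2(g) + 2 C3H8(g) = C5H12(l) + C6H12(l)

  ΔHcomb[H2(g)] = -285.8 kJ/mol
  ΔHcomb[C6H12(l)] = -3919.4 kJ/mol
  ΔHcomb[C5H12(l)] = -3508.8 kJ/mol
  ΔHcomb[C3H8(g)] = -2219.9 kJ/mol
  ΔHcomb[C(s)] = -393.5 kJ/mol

Using ΔH = Σ nΔHc°(reactants) − Σ nΔHc°(products):
= [5·(-393.5) + 4·(-285.8) + 2·(-2219.9)] − [1·(-3508.8) + 1·(-3919.4)]
= -122.3 kJ/mol

ΔHrxn = -122.3 kJ/mol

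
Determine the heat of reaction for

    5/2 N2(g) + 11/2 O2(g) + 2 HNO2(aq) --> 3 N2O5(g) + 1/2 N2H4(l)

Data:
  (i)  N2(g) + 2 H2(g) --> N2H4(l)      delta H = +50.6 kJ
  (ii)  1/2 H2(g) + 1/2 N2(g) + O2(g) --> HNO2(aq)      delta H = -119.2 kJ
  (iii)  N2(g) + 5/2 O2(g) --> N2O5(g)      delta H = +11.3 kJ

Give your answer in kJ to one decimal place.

(i) × 1/2: (1/2)·(+50.6) = +25.3 kJ
(ii) reversed and × 2: (-2)·(-119.2) = +238.4 kJ
(iii) × 3: (3)·(+11.3) = +33.9 kJ
Summing the manipulated equations, delta H = (+25.3) + (+238.4) + (+33.9) = 297.6 kJ

delta H = 297.6 kJ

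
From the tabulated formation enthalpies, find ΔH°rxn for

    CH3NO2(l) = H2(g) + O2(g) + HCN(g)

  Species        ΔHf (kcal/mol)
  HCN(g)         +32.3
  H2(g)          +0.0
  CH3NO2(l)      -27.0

ΔH°rxn = Σ nΔHf°(products) − Σ nΔHf°(reactants).
Products: 1·(+0.0) + 1·(+0.0) + 1·(+32.3) = +32.3
Reactants: 1·(-27.0) = -27.0
ΔH°rxn = (+32.3) − (-27.0) = 59.3 kcal/mol

ΔH°rxn = 59.3 kcal/mol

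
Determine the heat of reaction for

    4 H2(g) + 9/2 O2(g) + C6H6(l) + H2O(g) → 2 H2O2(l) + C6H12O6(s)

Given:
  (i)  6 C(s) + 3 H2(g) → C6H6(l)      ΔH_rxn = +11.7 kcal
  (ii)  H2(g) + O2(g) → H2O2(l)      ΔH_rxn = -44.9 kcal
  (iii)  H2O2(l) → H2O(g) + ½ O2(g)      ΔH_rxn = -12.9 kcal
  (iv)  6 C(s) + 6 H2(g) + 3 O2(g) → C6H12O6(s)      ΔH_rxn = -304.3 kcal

(i) reversed (reverse to put C6H6(l) on the reactant side): -11.7 kcal
(ii) as written: -44.9 kcal
(iii) reversed (reverse to put H2O(g) on the reactant side): +12.9 kcal
(iv) as written (C6H12O6(s) already on the product side): -304.3 kcal
ΔH_rxn = (-11.7) + (-44.9) + (+12.9) + (-304.3) = -348.0 kcal

ΔH_rxn = -348.0 kcal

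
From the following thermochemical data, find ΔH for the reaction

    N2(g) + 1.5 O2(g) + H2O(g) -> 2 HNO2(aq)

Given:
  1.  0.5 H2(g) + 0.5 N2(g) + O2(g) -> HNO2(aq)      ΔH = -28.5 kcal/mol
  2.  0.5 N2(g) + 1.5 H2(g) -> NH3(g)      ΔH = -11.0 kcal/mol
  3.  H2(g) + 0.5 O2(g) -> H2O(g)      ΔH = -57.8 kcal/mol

eq. 1 × 2 (×2 to match 2 HNO2(aq) in the target): (2)·(-28.5) = -57.0 kcal/mol
eq. 2: not needed (NH3(g) appears nowhere else).
eq. 3 reversed (reverse to put H2O(g) on the reactant side): +57.8 kcal/mol
Since enthalpy is a state function, ΔH = (-57.0) + (+57.8) = 0.8 kcal/mol

ΔH = 0.8 kcal/mol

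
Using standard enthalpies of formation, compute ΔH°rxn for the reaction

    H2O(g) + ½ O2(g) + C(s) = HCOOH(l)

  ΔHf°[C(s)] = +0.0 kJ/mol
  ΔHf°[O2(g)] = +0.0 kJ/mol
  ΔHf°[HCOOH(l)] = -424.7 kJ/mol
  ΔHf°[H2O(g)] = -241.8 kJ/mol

ΔH°rxn = Σ nΔHf°(products) − Σ nΔHf°(reactants).
Products: 1·(-424.7) = -424.7
Reactants: 1·(-241.8) + 1/2·(+0.0) + 1·(+0.0) = -241.8
ΔH°rxn = (-424.7) − (-241.8) = -182.9 kJ/mol

ΔH°rxn = -182.9 kJ/mol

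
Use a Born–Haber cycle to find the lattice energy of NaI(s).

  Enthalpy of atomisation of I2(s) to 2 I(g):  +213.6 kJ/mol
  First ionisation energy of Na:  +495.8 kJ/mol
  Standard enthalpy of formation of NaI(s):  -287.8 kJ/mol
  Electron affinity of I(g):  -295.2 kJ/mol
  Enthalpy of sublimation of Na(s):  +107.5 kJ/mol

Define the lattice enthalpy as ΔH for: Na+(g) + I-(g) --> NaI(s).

ΔHf° = 1·ΔHsub + 1·(ΣIE) + 1/2·D(I2) + 1·EA + U
-287.8 = 1·(+107.5) + 1·(+495.8) + 1/2·(+213.6) + 1·(-295.2) + U
U = -287.8 − (+414.9) = -702.7 kJ/mol

U = -702.7 kJ/mol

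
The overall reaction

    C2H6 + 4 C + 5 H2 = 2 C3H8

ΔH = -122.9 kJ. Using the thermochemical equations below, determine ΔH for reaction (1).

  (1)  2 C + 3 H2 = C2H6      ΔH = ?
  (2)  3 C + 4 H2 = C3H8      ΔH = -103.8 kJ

(1) reversed (reverse to put C2H6 on the reactant side): contributes −x
(2) × 2 (scale by 2 for the 2 C3H8): (2)·(-103.8) = -207.6 kJ
-122.9 = (-207.6) − x
x = (-122.9 − (-207.6)) / (-1) = -84.7 kJ

ΔH = -84.7 kJ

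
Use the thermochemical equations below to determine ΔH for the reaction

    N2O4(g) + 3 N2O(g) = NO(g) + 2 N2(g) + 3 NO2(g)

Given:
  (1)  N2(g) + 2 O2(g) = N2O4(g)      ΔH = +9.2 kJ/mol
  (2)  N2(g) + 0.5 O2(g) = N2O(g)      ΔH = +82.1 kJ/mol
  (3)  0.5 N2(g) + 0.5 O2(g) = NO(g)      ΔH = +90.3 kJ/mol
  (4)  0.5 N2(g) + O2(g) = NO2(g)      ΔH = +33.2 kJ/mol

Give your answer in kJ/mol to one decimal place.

(1) reversed: -9.2 kJ/mol
(2) reversed and × 3: (-3)·(+82.1) = -246.3 kJ/mol
(3) as written: +90.3 kJ/mol
(4) × 3: (3)·(+33.2) = +99.6 kJ/mol
ΔH = (-1)·(+9.2) + (-3)·(+82.1) + (1)·(+90.3) + (3)·(+33.2) = -65.6 kJ/mol

ΔH = -65.6 kJ/mol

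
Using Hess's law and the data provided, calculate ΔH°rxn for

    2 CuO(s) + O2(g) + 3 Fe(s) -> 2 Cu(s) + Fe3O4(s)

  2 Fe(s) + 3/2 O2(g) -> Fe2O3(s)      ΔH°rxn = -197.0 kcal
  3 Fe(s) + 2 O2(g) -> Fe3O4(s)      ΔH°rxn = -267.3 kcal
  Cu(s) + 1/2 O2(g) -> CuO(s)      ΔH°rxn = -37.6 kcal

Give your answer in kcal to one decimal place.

ΔH°rxn = -192.1 kcal

equation 1: not needed.
equation 2 as written: -267.3 kcal
equation 3 reversed and × 2: (-2)·(-37.6) = +75.2 kcal
ΔH°rxn = (1)·(-267.3) + (-2)·(-37.6) = -192.1 kcal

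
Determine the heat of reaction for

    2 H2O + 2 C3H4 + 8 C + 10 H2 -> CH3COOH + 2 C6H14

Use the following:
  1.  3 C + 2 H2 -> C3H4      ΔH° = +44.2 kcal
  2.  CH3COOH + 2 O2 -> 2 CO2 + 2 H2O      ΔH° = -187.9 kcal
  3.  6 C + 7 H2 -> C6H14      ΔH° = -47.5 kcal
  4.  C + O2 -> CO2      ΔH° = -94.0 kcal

ΔH° = -183.5 kcal

eq. 1 reversed and × 2 (C3H4 must end up as a reactant; ×2 to match 2 C3H4 in the target): (-2)·(+44.2) = -88.4 kcal
eq. 2 reversed (CH3COOH must end up as a product): +187.9 kcal
eq. 3 × 2 (scale by 2 for the 2 C6H14): (2)·(-47.5) = -95.0 kcal
eq. 4 × 2: (2)·(-94.0) = -188.0 kcal
Combining the equations, ΔH° = (-88.4) + (+187.9) + (-95.0) + (-188.0) = -183.5 kcal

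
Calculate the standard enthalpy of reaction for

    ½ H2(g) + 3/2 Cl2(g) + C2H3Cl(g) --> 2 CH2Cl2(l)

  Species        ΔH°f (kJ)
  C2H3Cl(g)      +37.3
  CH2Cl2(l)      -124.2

ΔHrxn = -285.7 kJ

Products: 2·(-124.2) = -248.4
Reactants: 1/2·(+0.0) + 3/2·(+0.0) + 1·(+37.3) = +37.3
ΔHrxn = (-248.4) − (+37.3) = -285.7 kJ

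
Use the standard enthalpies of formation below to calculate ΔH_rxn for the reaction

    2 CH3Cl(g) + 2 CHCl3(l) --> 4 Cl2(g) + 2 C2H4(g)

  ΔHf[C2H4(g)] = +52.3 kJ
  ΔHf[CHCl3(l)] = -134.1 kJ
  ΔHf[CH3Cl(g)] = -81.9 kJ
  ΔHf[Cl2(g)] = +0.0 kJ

Products: 4·(+0.0) + 2·(+52.3) = +104.6
Reactants: 2·(-81.9) + 2·(-134.1) = -432.0
ΔH_rxn = (+104.6) − (-432.0) = 536.6 kJ

ΔH_rxn = 536.6 kJ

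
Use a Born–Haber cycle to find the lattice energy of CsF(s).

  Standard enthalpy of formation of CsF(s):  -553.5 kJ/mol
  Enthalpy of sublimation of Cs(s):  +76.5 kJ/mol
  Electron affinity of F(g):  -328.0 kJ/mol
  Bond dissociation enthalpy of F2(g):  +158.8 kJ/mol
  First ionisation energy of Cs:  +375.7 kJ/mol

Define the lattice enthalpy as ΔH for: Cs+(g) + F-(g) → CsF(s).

ΔHf° = 1·ΔHsub + 1·(ΣIE) + 1/2·D(F2) + 1·EA + U
-553.5 = 1·(+76.5) + 1·(+375.7) + 1/2·(+158.8) + 1·(-328.0) + U
U = -553.5 − (+203.6) = -757.1 kJ/mol

U = -757.1 kJ/mol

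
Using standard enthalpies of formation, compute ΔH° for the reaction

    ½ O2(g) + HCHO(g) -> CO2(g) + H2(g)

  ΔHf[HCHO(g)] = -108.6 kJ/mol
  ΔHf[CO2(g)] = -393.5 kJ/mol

ΔH° = -284.9 kJ/mol

Products: 1·(-393.5) + 1·(+0.0) = -393.5
Reactants: 1/2·(+0.0) + 1·(-108.6) = -108.6
ΔH° = (-393.5) − (-108.6) = -284.9 kJ/mol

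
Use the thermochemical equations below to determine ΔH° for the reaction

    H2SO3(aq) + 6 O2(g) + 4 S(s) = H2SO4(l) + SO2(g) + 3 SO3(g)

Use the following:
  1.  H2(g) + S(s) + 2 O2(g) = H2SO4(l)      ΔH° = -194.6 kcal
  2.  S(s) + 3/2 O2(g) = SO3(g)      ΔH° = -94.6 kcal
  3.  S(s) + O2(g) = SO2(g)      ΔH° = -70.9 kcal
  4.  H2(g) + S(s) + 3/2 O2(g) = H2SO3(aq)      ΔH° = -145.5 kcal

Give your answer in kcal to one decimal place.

ΔH° = -403.8 kcal

eq. 1 as written: -194.6 kcal
eq. 2 × 3: (3)·(-94.6) = -283.8 kcal
eq. 3 as written: -70.9 kcal
eq. 4 reversed: +145.5 kcal
ΔH° = (-194.6) + (-283.8) + (-70.9) + (+145.5) = -403.8 kcal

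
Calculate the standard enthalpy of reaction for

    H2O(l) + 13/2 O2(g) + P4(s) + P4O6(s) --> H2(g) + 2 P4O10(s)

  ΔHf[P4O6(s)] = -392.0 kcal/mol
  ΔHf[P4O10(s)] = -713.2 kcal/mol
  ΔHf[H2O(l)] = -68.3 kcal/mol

ΔH°rxn = -966.1 kcal/mol

Products: 1·(+0.0) + 2·(-713.2) = -1426.4
Reactants: 1·(-68.3) + 13/2·(+0.0) + 1·(+0.0) + 1·(-392.0) = -460.3
ΔH°rxn = (-1426.4) − (-460.3) = -966.1 kcal/mol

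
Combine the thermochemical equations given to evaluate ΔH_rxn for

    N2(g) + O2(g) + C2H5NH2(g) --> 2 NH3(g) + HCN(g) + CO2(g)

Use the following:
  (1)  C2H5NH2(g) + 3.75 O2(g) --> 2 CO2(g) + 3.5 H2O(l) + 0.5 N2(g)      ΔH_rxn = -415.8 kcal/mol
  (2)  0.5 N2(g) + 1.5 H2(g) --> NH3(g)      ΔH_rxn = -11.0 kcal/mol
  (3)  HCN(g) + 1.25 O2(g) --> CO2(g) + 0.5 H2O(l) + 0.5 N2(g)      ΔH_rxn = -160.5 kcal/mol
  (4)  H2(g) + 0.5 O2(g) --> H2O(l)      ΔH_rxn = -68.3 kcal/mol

(1) as written (C2H5NH2(g) already on the reactant side): -415.8 kcal/mol
(2) × 2 (×2 to match 2 NH3(g) in the target): (2)·(-11.0) = -22.0 kcal/mol
(3) reversed (reverse to put HCN(g) on the product side): +160.5 kcal/mol
(4) reversed and × 3: (-3)·(-68.3) = +204.9 kcal/mol
ΔH_rxn = (1)·(-415.8) + (2)·(-11.0) + (-1)·(-160.5) + (-3)·(-68.3) = -72.4 kcal/mol

ΔH_rxn = -72.4 kcal/mol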